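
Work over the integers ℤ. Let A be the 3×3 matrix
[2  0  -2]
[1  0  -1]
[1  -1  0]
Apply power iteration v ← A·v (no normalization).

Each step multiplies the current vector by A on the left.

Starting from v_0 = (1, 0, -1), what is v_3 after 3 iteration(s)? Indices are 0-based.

v_3 = (8, 4, 3)

v_0 = (1, 0, -1).
v_1 = A·v_0 = (4, 2, 1).
v_2 = A·v_1 = (6, 3, 2).
v_3 = A·v_2 = (8, 4, 3).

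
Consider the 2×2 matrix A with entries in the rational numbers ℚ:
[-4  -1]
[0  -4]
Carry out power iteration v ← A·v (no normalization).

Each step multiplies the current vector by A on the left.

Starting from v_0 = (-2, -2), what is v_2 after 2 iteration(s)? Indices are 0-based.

v_2 = (-48, -32)

v_0 = (-2, -2).
v_1 = A·v_0 = (10, 8).
v_2 = A·v_1 = (-48, -32).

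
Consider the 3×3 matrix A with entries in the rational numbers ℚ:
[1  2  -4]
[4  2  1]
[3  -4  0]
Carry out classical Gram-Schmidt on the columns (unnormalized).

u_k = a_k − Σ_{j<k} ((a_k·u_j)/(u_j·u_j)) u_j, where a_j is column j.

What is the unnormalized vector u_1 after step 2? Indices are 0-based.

Step 1: u_0 = a_0 = (1, 4, 3).
Step 2: u_1 = a_1 − (-1/13)·u_0 = (27/13, 30/13, -49/13).

u_1 = (27/13, 30/13, -49/13)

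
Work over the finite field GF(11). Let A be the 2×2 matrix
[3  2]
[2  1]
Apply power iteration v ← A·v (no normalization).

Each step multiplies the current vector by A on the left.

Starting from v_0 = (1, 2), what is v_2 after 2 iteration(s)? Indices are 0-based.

v_0 = (1, 2).
v_1 = A·v_0 = (7, 4).
v_2 = A·v_1 = (7, 7).

v_2 = (7, 7)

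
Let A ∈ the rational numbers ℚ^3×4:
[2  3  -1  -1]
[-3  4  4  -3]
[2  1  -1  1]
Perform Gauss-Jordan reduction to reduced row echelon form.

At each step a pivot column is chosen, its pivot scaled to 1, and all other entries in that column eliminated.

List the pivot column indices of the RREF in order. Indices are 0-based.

pivot columns: 0, 1, 2

pivot(0,0)=2: scale R0 → (1, 3/2, -1/2, -1/2)
  clear (1,0): R1 −= (-3)R0 → (0, 17/2, 5/2, -9/2)
  clear (2,0): R2 −= (2)R0 → (0, -2, 0, 2)
pivot(1,1)=17/2: scale R1 → (0, 1, 5/17, -9/17)
  clear (0,1): R0 −= (3/2)R1 → (1, 0, -16/17, 5/17)
  clear (2,1): R2 −= (-2)R1 → (0, 0, 10/17, 16/17)
pivot(2,2)=10/17: scale R2 → (0, 0, 1, 8/5)
  clear (0,2): R0 −= (-16/17)R2 → (1, 0, 0, 9/5)
  clear (1,2): R1 −= (5/17)R2 → (0, 1, 0, -1)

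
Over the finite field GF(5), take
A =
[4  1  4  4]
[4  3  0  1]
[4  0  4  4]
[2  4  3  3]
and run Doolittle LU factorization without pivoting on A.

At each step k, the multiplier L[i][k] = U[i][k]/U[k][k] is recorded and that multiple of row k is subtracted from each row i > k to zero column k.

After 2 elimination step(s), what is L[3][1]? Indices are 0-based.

L[3][1] = 3

Step 1: pivot at (0,0) is 4.
  row1 ← row1 − (1)·row0  ⇒  L[1][0]=1, U row1=(0, 2, 1, 2)
  row2 ← row2 − (1)·row0  ⇒  L[2][0]=1, U row2=(0, 4, 0, 0)
  row3 ← row3 − (3)·row0  ⇒  L[3][0]=3, U row3=(0, 1, 1, 1)
Step 2: pivot at (1,1) is 2.
  row2 ← row2 − (2)·row1  ⇒  L[2][1]=2, U row2=(0, 0, 3, 1)
  row3 ← row3 − (3)·row1  ⇒  L[3][1]=3, U row3=(0, 0, 3, 0)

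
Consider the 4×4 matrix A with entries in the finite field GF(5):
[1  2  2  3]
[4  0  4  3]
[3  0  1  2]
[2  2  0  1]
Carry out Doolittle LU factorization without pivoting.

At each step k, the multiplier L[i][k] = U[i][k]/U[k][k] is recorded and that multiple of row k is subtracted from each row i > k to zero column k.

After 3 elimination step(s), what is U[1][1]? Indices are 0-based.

U[1][1] = 2

[col 0] pivot 1
  R1 -= 4*R0 → (0, 2, 1, 1)  (L[1][0] := 4)
  R2 -= 3*R0 → (0, 4, 0, 3)  (L[2][0] := 3)
  R3 -= 2*R0 → (0, 3, 1, 0)  (L[3][0] := 2)
[col 1] pivot 2
  R2 -= 2*R1 → (0, 0, 3, 1)  (L[2][1] := 2)
  R3 -= 4*R1 → (0, 0, 2, 1)  (L[3][1] := 4)
[col 2] pivot 3
  R3 -= 4*R2 → (0, 0, 0, 2)  (L[3][2] := 4)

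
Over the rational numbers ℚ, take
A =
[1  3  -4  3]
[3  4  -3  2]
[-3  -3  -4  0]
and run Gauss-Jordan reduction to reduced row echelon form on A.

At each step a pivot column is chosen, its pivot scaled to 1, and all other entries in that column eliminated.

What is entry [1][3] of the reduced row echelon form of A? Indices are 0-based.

[1] R0 /= 1  ⇒  (1, 3, -4, 3)
     R1 -= 3·R0  ⇒  (0, -5, 9, -7)
     R2 -= -3·R0  ⇒  (0, 6, -16, 9)
[2] R1 /= -5  ⇒  (0, 1, -9/5, 7/5)
     R0 -= 3·R1  ⇒  (1, 0, 7/5, -6/5)
     R2 -= 6·R1  ⇒  (0, 0, -26/5, 3/5)
[3] R2 /= -26/5  ⇒  (0, 0, 1, -3/26)
     R0 -= 7/5·R2  ⇒  (1, 0, 0, -27/26)
     R1 -= -9/5·R2  ⇒  (0, 1, 0, 31/26)

M[1][3] = 31/26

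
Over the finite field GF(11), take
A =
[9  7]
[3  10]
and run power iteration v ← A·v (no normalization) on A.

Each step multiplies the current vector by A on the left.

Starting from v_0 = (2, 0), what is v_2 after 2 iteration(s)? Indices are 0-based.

v_0 = (2, 0).
v_1 = A·v_0 = (7, 6).
v_2 = A·v_1 = (6, 4).

v_2 = (6, 4)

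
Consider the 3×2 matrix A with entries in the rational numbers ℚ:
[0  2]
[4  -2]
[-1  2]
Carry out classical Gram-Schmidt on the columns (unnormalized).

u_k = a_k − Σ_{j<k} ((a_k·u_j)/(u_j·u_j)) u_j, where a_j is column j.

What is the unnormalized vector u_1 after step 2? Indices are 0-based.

Step 1: u_0 = a_0 = (0, 4, -1).
Step 2: u_1 = a_1 − (-10/17)·u_0 = (2, 6/17, 24/17).

u_1 = (2, 6/17, 24/17)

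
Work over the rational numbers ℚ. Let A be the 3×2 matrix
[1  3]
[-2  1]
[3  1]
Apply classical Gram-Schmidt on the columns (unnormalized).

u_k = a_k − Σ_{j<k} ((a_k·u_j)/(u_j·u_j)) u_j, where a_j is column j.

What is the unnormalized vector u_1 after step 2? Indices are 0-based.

Step 1: u_0 = a_0 = (1, -2, 3).
Step 2: u_1 = a_1 − (2/7)·u_0 = (19/7, 11/7, 1/7).

u_1 = (19/7, 11/7, 1/7)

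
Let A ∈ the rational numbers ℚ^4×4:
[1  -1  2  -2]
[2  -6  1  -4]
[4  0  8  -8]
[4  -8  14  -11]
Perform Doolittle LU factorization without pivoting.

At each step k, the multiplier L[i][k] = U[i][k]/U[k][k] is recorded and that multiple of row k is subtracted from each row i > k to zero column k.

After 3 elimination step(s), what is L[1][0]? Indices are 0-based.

L[1][0] = 2

[col 0] pivot 1
  R1 -= 2*R0 → (0, -4, -3, 0)  (L[1][0] := 2)
  R2 -= 4*R0 → (0, 4, 0, 0)  (L[2][0] := 4)
  R3 -= 4*R0 → (0, -4, 6, -3)  (L[3][0] := 4)
[col 1] pivot -4
  R2 -= -1*R1 → (0, 0, -3, 0)  (L[2][1] := -1)
  R3 -= 1*R1 → (0, 0, 9, -3)  (L[3][1] := 1)
[col 2] pivot -3
  R3 -= -3*R2 → (0, 0, 0, -3)  (L[3][2] := -3)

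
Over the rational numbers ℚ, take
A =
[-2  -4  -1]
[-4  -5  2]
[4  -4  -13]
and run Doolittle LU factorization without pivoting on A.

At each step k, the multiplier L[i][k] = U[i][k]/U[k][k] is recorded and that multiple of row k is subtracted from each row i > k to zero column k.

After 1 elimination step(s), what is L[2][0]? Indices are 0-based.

Step 1: pivot at (0,0) is -2.
  row1 ← row1 − (2)·row0  ⇒  L[1][0]=2, U row1=(0, 3, 4)
  row2 ← row2 − (-2)·row0  ⇒  L[2][0]=-2, U row2=(0, -12, -15)

L[2][0] = -2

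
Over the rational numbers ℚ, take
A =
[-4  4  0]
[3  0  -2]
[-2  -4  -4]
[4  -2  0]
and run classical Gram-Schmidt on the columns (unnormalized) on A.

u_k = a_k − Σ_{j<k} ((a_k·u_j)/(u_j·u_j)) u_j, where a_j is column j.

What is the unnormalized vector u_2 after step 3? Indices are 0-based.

Step 1: u_0 = a_0 = (-4, 3, -2, 4).
Step 2: u_1 = a_1 − (-16/45)·u_0 = (116/45, 16/15, -212/45, -26/45).
Step 3: u_2 = a_2 − (2/45)·u_0 − (188/341)·u_1 = (-424/341, -928/341, -448/341, 48/341).

u_2 = (-424/341, -928/341, -448/341, 48/341)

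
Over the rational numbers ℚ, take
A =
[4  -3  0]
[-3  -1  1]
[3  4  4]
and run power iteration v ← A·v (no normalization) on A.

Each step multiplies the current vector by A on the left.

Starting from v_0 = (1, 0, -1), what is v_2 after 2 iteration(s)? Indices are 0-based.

v_0 = (1, 0, -1).
v_1 = A·v_0 = (4, -4, -1).
v_2 = A·v_1 = (28, -9, -8).

v_2 = (28, -9, -8)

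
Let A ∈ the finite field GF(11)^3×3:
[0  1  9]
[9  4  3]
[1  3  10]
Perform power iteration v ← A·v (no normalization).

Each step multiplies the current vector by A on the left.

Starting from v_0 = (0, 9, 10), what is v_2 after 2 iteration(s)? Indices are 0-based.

v_2 = (10, 7, 5)

v_0 = (0, 9, 10).
v_1 = A·v_0 = (0, 0, 6).
v_2 = A·v_1 = (10, 7, 5).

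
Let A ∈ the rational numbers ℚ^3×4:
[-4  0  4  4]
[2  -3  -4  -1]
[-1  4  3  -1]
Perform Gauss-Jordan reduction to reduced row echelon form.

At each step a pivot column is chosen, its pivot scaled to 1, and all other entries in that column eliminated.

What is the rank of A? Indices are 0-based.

step 1: normalize row 0 (÷-4) = (1, 0, -1, -1)
  row 1: subtract 2×row0 = (0, -3, -2, 1)
  row 2: subtract -1×row0 = (0, 4, 2, -2)
step 2: normalize row 1 (÷-3) = (0, 1, 2/3, -1/3)
  row 2: subtract 4×row1 = (0, 0, -2/3, -2/3)
step 3: normalize row 2 (÷-2/3) = (0, 0, 1, 1)
  row 0: subtract -1×row2 = (1, 0, 0, 0)
  row 1: subtract 2/3×row2 = (0, 1, 0, -1)

rank = 3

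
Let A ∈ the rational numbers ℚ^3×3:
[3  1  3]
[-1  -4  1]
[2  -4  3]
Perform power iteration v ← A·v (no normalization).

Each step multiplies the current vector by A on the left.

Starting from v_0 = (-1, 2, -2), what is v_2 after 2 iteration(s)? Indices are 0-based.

v_2 = (-78, 27, -26)

v_0 = (-1, 2, -2).
v_1 = A·v_0 = (-7, -9, -16).
v_2 = A·v_1 = (-78, 27, -26).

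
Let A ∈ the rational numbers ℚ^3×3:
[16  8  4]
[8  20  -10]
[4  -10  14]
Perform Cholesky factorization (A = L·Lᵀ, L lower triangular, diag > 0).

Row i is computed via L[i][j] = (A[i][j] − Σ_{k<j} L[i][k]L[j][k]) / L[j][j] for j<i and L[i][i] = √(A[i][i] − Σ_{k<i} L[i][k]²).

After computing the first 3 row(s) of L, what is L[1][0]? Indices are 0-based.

Step 1: L[0][0] = √(16) = 4.
  L[1][0] = (8) / L[0][0] = 2.
Step 2: L[1][1] = √(16) = 4.
  L[2][0] = (4) / L[0][0] = 1.
  L[2][1] = (-12) / L[1][1] = -3.
Step 3: L[2][2] = √(4) = 2.

L[1][0] = 2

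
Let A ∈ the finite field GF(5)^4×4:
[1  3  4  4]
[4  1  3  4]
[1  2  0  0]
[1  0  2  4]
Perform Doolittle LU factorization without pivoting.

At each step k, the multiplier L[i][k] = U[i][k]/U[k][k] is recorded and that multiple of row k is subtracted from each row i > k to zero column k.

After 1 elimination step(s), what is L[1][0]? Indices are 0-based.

L[1][0] = 4

k=0: U[0][0]=1
  eliminate (1,0): mult=4, new row 1: (0, 4, 2, 3); set L[1][0]=4
  eliminate (2,0): mult=1, new row 2: (0, 4, 1, 1); set L[2][0]=1
  eliminate (3,0): mult=1, new row 3: (0, 2, 3, 0); set L[3][0]=1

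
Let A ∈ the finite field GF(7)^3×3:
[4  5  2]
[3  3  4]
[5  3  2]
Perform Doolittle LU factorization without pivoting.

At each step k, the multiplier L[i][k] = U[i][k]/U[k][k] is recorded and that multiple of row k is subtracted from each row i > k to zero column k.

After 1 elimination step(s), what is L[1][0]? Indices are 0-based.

L[1][0] = 6

k=0: U[0][0]=4
  eliminate (1,0): mult=6, new row 1: (0, 1, 6); set L[1][0]=6
  eliminate (2,0): mult=3, new row 2: (0, 2, 3); set L[2][0]=3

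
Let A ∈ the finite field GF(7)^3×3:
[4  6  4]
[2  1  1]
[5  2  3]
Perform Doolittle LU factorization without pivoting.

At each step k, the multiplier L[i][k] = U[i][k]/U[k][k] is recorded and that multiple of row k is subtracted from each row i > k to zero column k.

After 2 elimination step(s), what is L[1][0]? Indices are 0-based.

L[1][0] = 4

k=0: U[0][0]=4
  eliminate (1,0): mult=4, new row 1: (0, 5, 6); set L[1][0]=4
  eliminate (2,0): mult=3, new row 2: (0, 5, 5); set L[2][0]=3
k=1: U[1][1]=5
  eliminate (2,1): mult=1, new row 2: (0, 0, 6); set L[2][1]=1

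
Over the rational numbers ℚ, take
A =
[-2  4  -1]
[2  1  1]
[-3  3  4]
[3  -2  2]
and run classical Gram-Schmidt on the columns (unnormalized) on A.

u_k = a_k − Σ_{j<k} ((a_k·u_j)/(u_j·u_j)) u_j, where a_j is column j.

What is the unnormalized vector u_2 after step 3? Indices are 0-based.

Step 1: u_0 = a_0 = (-2, 2, -3, 3).
Step 2: u_1 = a_1 − (-21/26)·u_0 = (31/13, 34/13, 15/26, 11/26).
Step 3: u_2 = a_2 − (-1/13)·u_0 − (88/339)·u_1 = (-601/339, 161/339, 409/113, 719/339).

u_2 = (-601/339, 161/339, 409/113, 719/339)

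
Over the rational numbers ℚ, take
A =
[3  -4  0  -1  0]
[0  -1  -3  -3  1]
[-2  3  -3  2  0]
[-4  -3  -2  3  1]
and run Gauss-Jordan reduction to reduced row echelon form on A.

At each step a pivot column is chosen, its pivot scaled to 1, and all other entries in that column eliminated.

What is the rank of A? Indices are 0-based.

pivot(0,0)=3: scale R0 → (1, -4/3, 0, -1/3, 0)
  clear (2,0): R2 −= (-2)R0 → (0, 1/3, -3, 4/3, 0)
  clear (3,0): R3 −= (-4)R0 → (0, -25/3, -2, 5/3, 1)
pivot(1,1)=-1: scale R1 → (0, 1, 3, 3, -1)
  clear (0,1): R0 −= (-4/3)R1 → (1, 0, 4, 11/3, -4/3)
  clear (2,1): R2 −= (1/3)R1 → (0, 0, -4, 1/3, 1/3)
  clear (3,1): R3 −= (-25/3)R1 → (0, 0, 23, 80/3, -22/3)
pivot(2,2)=-4: scale R2 → (0, 0, 1, -1/12, -1/12)
  clear (0,2): R0 −= (4)R2 → (1, 0, 0, 4, -1)
  clear (1,2): R1 −= (3)R2 → (0, 1, 0, 13/4, -3/4)
  clear (3,2): R3 −= (23)R2 → (0, 0, 0, 343/12, -65/12)
pivot(3,3)=343/12: scale R3 → (0, 0, 0, 1, -65/343)
  clear (0,3): R0 −= (4)R3 → (1, 0, 0, 0, -83/343)
  clear (1,3): R1 −= (13/4)R3 → (0, 1, 0, 0, -46/343)
  clear (2,3): R2 −= (-1/12)R3 → (0, 0, 1, 0, -34/343)

rank = 4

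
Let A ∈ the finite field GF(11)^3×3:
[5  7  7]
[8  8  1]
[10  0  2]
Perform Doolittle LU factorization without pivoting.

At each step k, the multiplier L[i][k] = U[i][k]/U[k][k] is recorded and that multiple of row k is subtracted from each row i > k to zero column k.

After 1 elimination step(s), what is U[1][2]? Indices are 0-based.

[col 0] pivot 5
  R1 -= 6*R0 → (0, 10, 3)  (L[1][0] := 6)
  R2 -= 2*R0 → (0, 8, 10)  (L[2][0] := 2)

U[1][2] = 3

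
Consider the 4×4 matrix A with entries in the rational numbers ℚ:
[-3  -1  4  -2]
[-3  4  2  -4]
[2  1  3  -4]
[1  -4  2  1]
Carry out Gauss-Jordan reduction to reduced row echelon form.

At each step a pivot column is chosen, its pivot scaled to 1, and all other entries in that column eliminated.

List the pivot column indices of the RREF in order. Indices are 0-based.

pivot columns: 0, 1, 2, 3

[1] R0 /= -3  ⇒  (1, 1/3, -4/3, 2/3)
     R1 -= -3·R0  ⇒  (0, 5, -2, -2)
     R2 -= 2·R0  ⇒  (0, 1/3, 17/3, -16/3)
     R3 -= 1·R0  ⇒  (0, -13/3, 10/3, 1/3)
[2] R1 /= 5  ⇒  (0, 1, -2/5, -2/5)
     R0 -= 1/3·R1  ⇒  (1, 0, -6/5, 4/5)
     R2 -= 1/3·R1  ⇒  (0, 0, 29/5, -26/5)
     R3 -= -13/3·R1  ⇒  (0, 0, 8/5, -7/5)
[3] R2 /= 29/5  ⇒  (0, 0, 1, -26/29)
     R0 -= -6/5·R2  ⇒  (1, 0, 0, -8/29)
     R1 -= -2/5·R2  ⇒  (0, 1, 0, -22/29)
     R3 -= 8/5·R2  ⇒  (0, 0, 0, 1/29)
[4] R3 /= 1/29  ⇒  (0, 0, 0, 1)
     R0 -= -8/29·R3  ⇒  (1, 0, 0, 0)
     R1 -= -22/29·R3  ⇒  (0, 1, 0, 0)
     R2 -= -26/29·R3  ⇒  (0, 0, 1, 0)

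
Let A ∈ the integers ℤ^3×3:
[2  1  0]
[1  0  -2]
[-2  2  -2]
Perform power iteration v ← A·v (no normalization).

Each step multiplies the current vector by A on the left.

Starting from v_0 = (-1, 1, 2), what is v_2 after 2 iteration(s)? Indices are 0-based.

v_0 = (-1, 1, 2).
v_1 = A·v_0 = (-1, -5, 0).
v_2 = A·v_1 = (-7, -1, -8).

v_2 = (-7, -1, -8)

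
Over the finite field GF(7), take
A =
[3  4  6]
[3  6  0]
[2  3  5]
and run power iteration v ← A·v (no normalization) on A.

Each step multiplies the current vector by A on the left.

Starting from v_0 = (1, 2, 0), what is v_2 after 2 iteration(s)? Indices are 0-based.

v_2 = (1, 4, 2)

v_0 = (1, 2, 0).
v_1 = A·v_0 = (4, 1, 1).
v_2 = A·v_1 = (1, 4, 2).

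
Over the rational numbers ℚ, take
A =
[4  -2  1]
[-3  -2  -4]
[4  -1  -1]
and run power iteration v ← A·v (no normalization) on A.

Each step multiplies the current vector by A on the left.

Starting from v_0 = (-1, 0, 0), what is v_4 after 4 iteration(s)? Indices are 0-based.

v_0 = (-1, 0, 0).
v_1 = A·v_0 = (-4, 3, -4).
v_2 = A·v_1 = (-26, 22, -15).
v_3 = A·v_2 = (-163, 94, -111).
v_4 = A·v_3 = (-951, 745, -635).

v_4 = (-951, 745, -635)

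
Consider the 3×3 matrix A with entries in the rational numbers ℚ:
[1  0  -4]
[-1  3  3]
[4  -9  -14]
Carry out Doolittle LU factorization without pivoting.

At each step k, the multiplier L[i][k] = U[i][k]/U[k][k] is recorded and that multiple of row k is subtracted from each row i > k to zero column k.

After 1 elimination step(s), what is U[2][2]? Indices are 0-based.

U[2][2] = 2

[col 0] pivot 1
  R1 -= -1*R0 → (0, 3, -1)  (L[1][0] := -1)
  R2 -= 4*R0 → (0, -9, 2)  (L[2][0] := 4)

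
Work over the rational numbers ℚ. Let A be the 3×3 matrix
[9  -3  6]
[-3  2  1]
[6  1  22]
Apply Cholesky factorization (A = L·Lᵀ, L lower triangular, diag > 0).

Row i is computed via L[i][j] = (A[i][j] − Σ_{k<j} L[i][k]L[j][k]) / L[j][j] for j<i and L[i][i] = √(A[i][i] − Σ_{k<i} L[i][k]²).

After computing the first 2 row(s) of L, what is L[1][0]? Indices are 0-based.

L[1][0] = -1

Step 1: L[0][0] = √(9) = 3.
  L[1][0] = (-3) / L[0][0] = -1.
Step 2: L[1][1] = √(1) = 1.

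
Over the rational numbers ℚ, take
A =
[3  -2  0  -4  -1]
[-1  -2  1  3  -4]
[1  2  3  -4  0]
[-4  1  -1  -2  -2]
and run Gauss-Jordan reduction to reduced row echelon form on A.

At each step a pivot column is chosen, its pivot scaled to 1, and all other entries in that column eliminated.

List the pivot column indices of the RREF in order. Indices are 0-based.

[1] R0 /= 3  ⇒  (1, -2/3, 0, -4/3, -1/3)
     R1 -= -1·R0  ⇒  (0, -8/3, 1, 5/3, -13/3)
     R2 -= 1·R0  ⇒  (0, 8/3, 3, -8/3, 1/3)
     R3 -= -4·R0  ⇒  (0, -5/3, -1, -22/3, -10/3)
[2] R1 /= -8/3  ⇒  (0, 1, -3/8, -5/8, 13/8)
     R0 -= -2/3·R1  ⇒  (1, 0, -1/4, -7/4, 3/4)
     R2 -= 8/3·R1  ⇒  (0, 0, 4, -1, -4)
     R3 -= -5/3·R1  ⇒  (0, 0, -13/8, -67/8, -5/8)
[3] R2 /= 4  ⇒  (0, 0, 1, -1/4, -1)
     R0 -= -1/4·R2  ⇒  (1, 0, 0, -29/16, 1/2)
     R1 -= -3/8·R2  ⇒  (0, 1, 0, -23/32, 5/4)
     R3 -= -13/8·R2  ⇒  (0, 0, 0, -281/32, -9/4)
[4] R3 /= -281/32  ⇒  (0, 0, 0, 1, 72/281)
     R0 -= -29/16·R3  ⇒  (1, 0, 0, 0, 271/281)
     R1 -= -23/32·R3  ⇒  (0, 1, 0, 0, 403/281)
     R2 -= -1/4·R3  ⇒  (0, 0, 1, 0, -263/281)

pivot columns: 0, 1, 2, 3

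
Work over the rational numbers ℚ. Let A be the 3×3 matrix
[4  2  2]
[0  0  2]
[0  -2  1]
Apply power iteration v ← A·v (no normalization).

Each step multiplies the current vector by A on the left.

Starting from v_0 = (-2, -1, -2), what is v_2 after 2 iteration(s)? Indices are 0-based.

v_2 = (-64, 0, 8)

v_0 = (-2, -1, -2).
v_1 = A·v_0 = (-14, -4, 0).
v_2 = A·v_1 = (-64, 0, 8).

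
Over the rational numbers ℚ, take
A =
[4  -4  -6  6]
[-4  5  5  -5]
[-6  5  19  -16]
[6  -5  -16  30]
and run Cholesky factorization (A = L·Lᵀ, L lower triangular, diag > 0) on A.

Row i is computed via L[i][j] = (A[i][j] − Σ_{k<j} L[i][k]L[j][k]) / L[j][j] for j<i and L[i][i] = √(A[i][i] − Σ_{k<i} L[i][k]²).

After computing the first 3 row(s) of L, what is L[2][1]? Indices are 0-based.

Step 1: L[0][0] = √(4) = 2.
  L[1][0] = (-4) / L[0][0] = -2.
Step 2: L[1][1] = √(1) = 1.
  L[2][0] = (-6) / L[0][0] = -3.
  L[2][1] = (-1) / L[1][1] = -1.
Step 3: L[2][2] = √(9) = 3.

L[2][1] = -1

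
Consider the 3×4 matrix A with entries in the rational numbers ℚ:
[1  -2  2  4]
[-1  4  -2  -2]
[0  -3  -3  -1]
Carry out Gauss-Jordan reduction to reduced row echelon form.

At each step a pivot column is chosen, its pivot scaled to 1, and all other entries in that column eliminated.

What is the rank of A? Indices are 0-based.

pivot(0,0)=1: scale R0 → (1, -2, 2, 4)
  clear (1,0): R1 −= (-1)R0 → (0, 2, 0, 2)
pivot(1,1)=2: scale R1 → (0, 1, 0, 1)
  clear (0,1): R0 −= (-2)R1 → (1, 0, 2, 6)
  clear (2,1): R2 −= (-3)R1 → (0, 0, -3, 2)
pivot(2,2)=-3: scale R2 → (0, 0, 1, -2/3)
  clear (0,2): R0 −= (2)R2 → (1, 0, 0, 22/3)

rank = 3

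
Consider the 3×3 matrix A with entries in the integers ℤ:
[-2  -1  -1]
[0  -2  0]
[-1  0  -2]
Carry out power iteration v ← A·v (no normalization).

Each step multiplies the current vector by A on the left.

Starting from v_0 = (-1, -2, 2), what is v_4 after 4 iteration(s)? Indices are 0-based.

v_4 = (-41, -32, -8)

v_0 = (-1, -2, 2).
v_1 = A·v_0 = (2, 4, -3).
v_2 = A·v_1 = (-5, -8, 4).
v_3 = A·v_2 = (14, 16, -3).
v_4 = A·v_3 = (-41, -32, -8).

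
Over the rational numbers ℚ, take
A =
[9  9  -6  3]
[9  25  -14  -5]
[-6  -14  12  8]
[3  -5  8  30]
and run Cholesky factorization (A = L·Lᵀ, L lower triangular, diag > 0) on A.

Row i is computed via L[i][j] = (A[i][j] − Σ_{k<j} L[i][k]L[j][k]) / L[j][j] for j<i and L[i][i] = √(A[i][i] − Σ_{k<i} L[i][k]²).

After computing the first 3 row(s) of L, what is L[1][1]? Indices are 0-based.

L[1][1] = 4

Step 1: L[0][0] = √(9) = 3.
  L[1][0] = (9) / L[0][0] = 3.
Step 2: L[1][1] = √(16) = 4.
  L[2][0] = (-6) / L[0][0] = -2.
  L[2][1] = (-8) / L[1][1] = -2.
Step 3: L[2][2] = √(4) = 2.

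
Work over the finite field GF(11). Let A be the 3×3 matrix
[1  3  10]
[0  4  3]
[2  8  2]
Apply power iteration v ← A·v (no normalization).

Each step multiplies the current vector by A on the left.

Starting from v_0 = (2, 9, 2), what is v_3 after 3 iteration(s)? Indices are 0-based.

v_3 = (10, 4, 0)

v_0 = (2, 9, 2).
v_1 = A·v_0 = (5, 9, 3).
v_2 = A·v_1 = (7, 1, 0).
v_3 = A·v_2 = (10, 4, 0).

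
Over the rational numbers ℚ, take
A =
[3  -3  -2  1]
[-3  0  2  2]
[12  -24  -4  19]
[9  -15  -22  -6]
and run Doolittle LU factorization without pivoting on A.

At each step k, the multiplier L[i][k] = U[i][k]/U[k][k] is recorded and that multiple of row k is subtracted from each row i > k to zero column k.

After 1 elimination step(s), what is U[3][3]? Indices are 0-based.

[col 0] pivot 3
  R1 -= -1*R0 → (0, -3, 0, 3)  (L[1][0] := -1)
  R2 -= 4*R0 → (0, -12, 4, 15)  (L[2][0] := 4)
  R3 -= 3*R0 → (0, -6, -16, -9)  (L[3][0] := 3)

U[3][3] = -9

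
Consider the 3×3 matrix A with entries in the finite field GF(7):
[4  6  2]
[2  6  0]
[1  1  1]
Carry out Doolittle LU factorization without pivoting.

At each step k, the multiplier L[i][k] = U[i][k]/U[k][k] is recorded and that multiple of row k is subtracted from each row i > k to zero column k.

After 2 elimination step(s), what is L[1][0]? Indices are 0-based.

[col 0] pivot 4
  R1 -= 4*R0 → (0, 3, 6)  (L[1][0] := 4)
  R2 -= 2*R0 → (0, 3, 4)  (L[2][0] := 2)
[col 1] pivot 3
  R2 -= 1*R1 → (0, 0, 5)  (L[2][1] := 1)

L[1][0] = 4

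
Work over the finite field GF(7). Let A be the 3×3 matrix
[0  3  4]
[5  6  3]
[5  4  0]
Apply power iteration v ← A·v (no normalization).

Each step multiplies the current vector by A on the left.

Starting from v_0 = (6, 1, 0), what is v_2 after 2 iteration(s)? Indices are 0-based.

v_0 = (6, 1, 0).
v_1 = A·v_0 = (3, 1, 6).
v_2 = A·v_1 = (6, 4, 5).

v_2 = (6, 4, 5)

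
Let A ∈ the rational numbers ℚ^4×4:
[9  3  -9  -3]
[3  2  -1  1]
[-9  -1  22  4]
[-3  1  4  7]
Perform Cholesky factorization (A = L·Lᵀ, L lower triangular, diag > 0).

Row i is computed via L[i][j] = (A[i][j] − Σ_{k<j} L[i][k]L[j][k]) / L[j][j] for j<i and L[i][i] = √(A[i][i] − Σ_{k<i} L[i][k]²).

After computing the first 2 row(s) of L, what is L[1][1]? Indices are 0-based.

Step 1: L[0][0] = √(9) = 3.
  L[1][0] = (3) / L[0][0] = 1.
Step 2: L[1][1] = √(1) = 1.

L[1][1] = 1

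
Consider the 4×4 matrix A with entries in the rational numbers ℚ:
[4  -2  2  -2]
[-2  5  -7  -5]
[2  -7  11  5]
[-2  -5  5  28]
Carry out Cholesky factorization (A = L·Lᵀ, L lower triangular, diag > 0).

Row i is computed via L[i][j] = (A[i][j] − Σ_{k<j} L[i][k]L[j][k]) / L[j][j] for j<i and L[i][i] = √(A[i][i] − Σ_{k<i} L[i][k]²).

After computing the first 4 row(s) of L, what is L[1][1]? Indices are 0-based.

L[1][1] = 2

Step 1: L[0][0] = √(4) = 2.
  L[1][0] = (-2) / L[0][0] = -1.
Step 2: L[1][1] = √(4) = 2.
  L[2][0] = (2) / L[0][0] = 1.
  L[2][1] = (-6) / L[1][1] = -3.
Step 3: L[2][2] = √(1) = 1.
  L[3][0] = (-2) / L[0][0] = -1.
  L[3][1] = (-6) / L[1][1] = -3.
  L[3][2] = (-3) / L[2][2] = -3.
Step 4: L[3][3] = √(9) = 3.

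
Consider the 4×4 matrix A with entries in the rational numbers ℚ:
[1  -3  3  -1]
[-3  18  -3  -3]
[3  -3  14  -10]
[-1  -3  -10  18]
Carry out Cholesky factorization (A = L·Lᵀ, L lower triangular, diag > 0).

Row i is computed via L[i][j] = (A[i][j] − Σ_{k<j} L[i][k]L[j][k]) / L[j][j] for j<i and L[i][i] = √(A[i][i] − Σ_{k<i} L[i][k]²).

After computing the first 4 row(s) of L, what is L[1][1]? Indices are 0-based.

L[1][1] = 3

Step 1: L[0][0] = √(1) = 1.
  L[1][0] = (-3) / L[0][0] = -3.
Step 2: L[1][1] = √(9) = 3.
  L[2][0] = (3) / L[0][0] = 3.
  L[2][1] = (6) / L[1][1] = 2.
Step 3: L[2][2] = √(1) = 1.
  L[3][0] = (-1) / L[0][0] = -1.
  L[3][1] = (-6) / L[1][1] = -2.
  L[3][2] = (-3) / L[2][2] = -3.
Step 4: L[3][3] = √(4) = 2.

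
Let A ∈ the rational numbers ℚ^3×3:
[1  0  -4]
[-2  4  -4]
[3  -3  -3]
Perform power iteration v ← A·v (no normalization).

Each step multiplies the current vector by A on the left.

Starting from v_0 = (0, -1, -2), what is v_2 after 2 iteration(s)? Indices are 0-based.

v_0 = (0, -1, -2).
v_1 = A·v_0 = (8, 4, 9).
v_2 = A·v_1 = (-28, -36, -15).

v_2 = (-28, -36, -15)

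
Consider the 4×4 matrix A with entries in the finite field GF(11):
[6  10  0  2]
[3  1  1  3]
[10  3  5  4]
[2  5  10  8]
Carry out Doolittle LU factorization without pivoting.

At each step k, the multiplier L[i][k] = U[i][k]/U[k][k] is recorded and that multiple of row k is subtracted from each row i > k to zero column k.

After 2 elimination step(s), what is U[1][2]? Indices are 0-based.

U[1][2] = 1

Step 1: pivot at (0,0) is 6.
  row1 ← row1 − (6)·row0  ⇒  L[1][0]=6, U row1=(0, 7, 1, 2)
  row2 ← row2 − (9)·row0  ⇒  L[2][0]=9, U row2=(0, 1, 5, 8)
  row3 ← row3 − (4)·row0  ⇒  L[3][0]=4, U row3=(0, 9, 10, 0)
Step 2: pivot at (1,1) is 7.
  row2 ← row2 − (8)·row1  ⇒  L[2][1]=8, U row2=(0, 0, 8, 3)
  row3 ← row3 − (6)·row1  ⇒  L[3][1]=6, U row3=(0, 0, 4, 10)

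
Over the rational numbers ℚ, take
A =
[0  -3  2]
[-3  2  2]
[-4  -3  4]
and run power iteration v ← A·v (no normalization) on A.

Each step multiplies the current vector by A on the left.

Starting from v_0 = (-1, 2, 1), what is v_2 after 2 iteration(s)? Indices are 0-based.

v_2 = (-23, 34, -3)

v_0 = (-1, 2, 1).
v_1 = A·v_0 = (-4, 9, 2).
v_2 = A·v_1 = (-23, 34, -3).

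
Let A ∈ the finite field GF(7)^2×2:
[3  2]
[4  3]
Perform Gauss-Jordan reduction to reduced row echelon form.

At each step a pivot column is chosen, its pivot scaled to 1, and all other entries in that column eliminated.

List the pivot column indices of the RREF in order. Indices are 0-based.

pivot columns: 0, 1

[1] R0 /= 3  ⇒  (1, 3)
     R1 -= 4·R0  ⇒  (0, 5)
[2] R1 /= 5  ⇒  (0, 1)
     R0 -= 3·R1  ⇒  (1, 0)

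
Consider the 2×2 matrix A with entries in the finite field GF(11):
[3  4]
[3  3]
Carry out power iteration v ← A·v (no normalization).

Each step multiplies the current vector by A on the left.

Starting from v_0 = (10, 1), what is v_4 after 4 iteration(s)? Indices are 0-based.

v_0 = (10, 1).
v_1 = A·v_0 = (1, 0).
v_2 = A·v_1 = (3, 3).
v_3 = A·v_2 = (10, 7).
v_4 = A·v_3 = (3, 7).

v_4 = (3, 7)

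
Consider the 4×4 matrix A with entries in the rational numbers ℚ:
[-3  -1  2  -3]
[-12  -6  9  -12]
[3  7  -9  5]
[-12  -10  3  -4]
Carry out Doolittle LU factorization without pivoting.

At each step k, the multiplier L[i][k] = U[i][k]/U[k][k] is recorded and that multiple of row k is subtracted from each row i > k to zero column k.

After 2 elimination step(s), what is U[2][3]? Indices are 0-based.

U[2][3] = 2

[col 0] pivot -3
  R1 -= 4*R0 → (0, -2, 1, 0)  (L[1][0] := 4)
  R2 -= -1*R0 → (0, 6, -7, 2)  (L[2][0] := -1)
  R3 -= 4*R0 → (0, -6, -5, 8)  (L[3][0] := 4)
[col 1] pivot -2
  R2 -= -3*R1 → (0, 0, -4, 2)  (L[2][1] := -3)
  R3 -= 3*R1 → (0, 0, -8, 8)  (L[3][1] := 3)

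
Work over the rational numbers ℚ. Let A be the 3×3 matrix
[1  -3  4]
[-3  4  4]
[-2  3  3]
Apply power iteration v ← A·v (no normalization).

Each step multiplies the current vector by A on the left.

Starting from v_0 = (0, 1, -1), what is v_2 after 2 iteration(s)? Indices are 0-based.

v_2 = (-7, 21, 14)

v_0 = (0, 1, -1).
v_1 = A·v_0 = (-7, 0, 0).
v_2 = A·v_1 = (-7, 21, 14).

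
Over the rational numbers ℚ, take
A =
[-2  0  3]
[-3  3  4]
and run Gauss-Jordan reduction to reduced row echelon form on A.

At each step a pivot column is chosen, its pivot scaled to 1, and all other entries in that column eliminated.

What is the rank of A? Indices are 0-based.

step 1: normalize row 0 (÷-2) = (1, 0, -3/2)
  row 1: subtract -3×row0 = (0, 3, -1/2)
step 2: normalize row 1 (÷3) = (0, 1, -1/6)

rank = 2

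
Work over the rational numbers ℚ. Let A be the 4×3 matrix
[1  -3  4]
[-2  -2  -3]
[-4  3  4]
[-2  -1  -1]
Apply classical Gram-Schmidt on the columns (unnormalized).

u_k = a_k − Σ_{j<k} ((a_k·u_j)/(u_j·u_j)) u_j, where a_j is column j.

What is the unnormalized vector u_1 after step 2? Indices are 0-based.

Step 1: u_0 = a_0 = (1, -2, -4, -2).
Step 2: u_1 = a_1 − (-9/25)·u_0 = (-66/25, -68/25, 39/25, -43/25).

u_1 = (-66/25, -68/25, 39/25, -43/25)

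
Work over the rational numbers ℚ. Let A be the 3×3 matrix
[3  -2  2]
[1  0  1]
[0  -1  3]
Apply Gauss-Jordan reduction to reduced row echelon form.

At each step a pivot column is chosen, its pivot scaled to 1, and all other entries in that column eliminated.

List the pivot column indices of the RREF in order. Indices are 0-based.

step 1: normalize row 0 (÷3) = (1, -2/3, 2/3)
  row 1: subtract 1×row0 = (0, 2/3, 1/3)
step 2: normalize row 1 (÷2/3) = (0, 1, 1/2)
  row 0: subtract -2/3×row1 = (1, 0, 1)
  row 2: subtract -1×row1 = (0, 0, 7/2)
step 3: normalize row 2 (÷7/2) = (0, 0, 1)
  row 0: subtract 1×row2 = (1, 0, 0)
  row 1: subtract 1/2×row2 = (0, 1, 0)

pivot columns: 0, 1, 2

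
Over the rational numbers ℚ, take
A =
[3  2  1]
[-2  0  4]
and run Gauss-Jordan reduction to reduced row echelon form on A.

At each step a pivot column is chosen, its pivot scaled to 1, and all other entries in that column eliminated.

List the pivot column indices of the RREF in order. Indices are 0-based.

pivot columns: 0, 1

pivot(0,0)=3: scale R0 → (1, 2/3, 1/3)
  clear (1,0): R1 −= (-2)R0 → (0, 4/3, 14/3)
pivot(1,1)=4/3: scale R1 → (0, 1, 7/2)
  clear (0,1): R0 −= (2/3)R1 → (1, 0, -2)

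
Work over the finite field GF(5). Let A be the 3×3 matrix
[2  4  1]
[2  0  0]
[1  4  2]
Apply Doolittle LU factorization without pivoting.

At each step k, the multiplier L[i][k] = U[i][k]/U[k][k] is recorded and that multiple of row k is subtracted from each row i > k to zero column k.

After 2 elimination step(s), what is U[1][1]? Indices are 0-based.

[col 0] pivot 2
  R1 -= 1*R0 → (0, 1, 4)  (L[1][0] := 1)
  R2 -= 3*R0 → (0, 2, 4)  (L[2][0] := 3)
[col 1] pivot 1
  R2 -= 2*R1 → (0, 0, 1)  (L[2][1] := 2)

U[1][1] = 1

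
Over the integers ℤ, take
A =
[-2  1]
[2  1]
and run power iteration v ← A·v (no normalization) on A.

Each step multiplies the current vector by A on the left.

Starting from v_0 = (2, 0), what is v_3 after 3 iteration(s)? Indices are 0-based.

v_0 = (2, 0).
v_1 = A·v_0 = (-4, 4).
v_2 = A·v_1 = (12, -4).
v_3 = A·v_2 = (-28, 20).

v_3 = (-28, 20)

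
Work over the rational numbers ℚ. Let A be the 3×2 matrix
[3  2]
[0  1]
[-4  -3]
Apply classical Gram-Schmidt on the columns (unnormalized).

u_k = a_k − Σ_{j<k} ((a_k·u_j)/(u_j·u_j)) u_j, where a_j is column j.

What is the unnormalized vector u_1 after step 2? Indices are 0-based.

Step 1: u_0 = a_0 = (3, 0, -4).
Step 2: u_1 = a_1 − (18/25)·u_0 = (-4/25, 1, -3/25).

u_1 = (-4/25, 1, -3/25)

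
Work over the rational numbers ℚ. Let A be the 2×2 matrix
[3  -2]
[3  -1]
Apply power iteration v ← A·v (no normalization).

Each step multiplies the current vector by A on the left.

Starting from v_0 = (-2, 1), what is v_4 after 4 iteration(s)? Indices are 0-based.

v_4 = (38, 25)

v_0 = (-2, 1).
v_1 = A·v_0 = (-8, -7).
v_2 = A·v_1 = (-10, -17).
v_3 = A·v_2 = (4, -13).
v_4 = A·v_3 = (38, 25).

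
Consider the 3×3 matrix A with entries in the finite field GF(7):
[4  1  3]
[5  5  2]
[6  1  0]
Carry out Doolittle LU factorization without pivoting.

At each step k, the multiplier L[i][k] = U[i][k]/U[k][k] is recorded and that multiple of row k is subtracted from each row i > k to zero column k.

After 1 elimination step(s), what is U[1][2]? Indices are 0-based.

U[1][2] = 0

k=0: U[0][0]=4
  eliminate (1,0): mult=3, new row 1: (0, 2, 0); set L[1][0]=3
  eliminate (2,0): mult=5, new row 2: (0, 3, 6); set L[2][0]=5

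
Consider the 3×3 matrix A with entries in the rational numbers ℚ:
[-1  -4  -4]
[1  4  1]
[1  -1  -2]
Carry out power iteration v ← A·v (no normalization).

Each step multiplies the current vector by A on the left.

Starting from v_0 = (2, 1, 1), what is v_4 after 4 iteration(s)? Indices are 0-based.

v_4 = (-158, 161, -31)

v_0 = (2, 1, 1).
v_1 = A·v_0 = (-10, 7, -1).
v_2 = A·v_1 = (-14, 17, -15).
v_3 = A·v_2 = (6, 39, -1).
v_4 = A·v_3 = (-158, 161, -31).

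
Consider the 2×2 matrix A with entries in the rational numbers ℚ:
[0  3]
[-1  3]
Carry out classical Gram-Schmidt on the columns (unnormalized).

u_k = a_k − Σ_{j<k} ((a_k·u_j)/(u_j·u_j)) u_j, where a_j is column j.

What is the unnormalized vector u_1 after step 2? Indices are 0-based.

u_1 = (3, 0)

Step 1: u_0 = a_0 = (0, -1).
Step 2: u_1 = a_1 − (-3)·u_0 = (3, 0).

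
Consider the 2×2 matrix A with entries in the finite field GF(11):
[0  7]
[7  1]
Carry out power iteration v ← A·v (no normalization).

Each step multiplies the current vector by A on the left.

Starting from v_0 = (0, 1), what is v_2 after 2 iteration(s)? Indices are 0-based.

v_2 = (7, 6)

v_0 = (0, 1).
v_1 = A·v_0 = (7, 1).
v_2 = A·v_1 = (7, 6).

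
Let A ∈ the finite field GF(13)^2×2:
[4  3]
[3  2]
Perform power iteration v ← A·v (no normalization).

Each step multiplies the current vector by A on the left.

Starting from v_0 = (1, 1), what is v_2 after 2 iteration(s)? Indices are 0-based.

v_2 = (4, 5)

v_0 = (1, 1).
v_1 = A·v_0 = (7, 5).
v_2 = A·v_1 = (4, 5).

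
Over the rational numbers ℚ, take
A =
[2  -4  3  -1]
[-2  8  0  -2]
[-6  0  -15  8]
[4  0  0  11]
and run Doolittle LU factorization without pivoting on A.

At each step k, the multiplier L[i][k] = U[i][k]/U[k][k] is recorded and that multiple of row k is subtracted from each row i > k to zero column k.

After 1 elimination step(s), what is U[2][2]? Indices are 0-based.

Step 1: pivot at (0,0) is 2.
  row1 ← row1 − (-1)·row0  ⇒  L[1][0]=-1, U row1=(0, 4, 3, -3)
  row2 ← row2 − (-3)·row0  ⇒  L[2][0]=-3, U row2=(0, -12, -6, 5)
  row3 ← row3 − (2)·row0  ⇒  L[3][0]=2, U row3=(0, 8, -6, 13)

U[2][2] = -6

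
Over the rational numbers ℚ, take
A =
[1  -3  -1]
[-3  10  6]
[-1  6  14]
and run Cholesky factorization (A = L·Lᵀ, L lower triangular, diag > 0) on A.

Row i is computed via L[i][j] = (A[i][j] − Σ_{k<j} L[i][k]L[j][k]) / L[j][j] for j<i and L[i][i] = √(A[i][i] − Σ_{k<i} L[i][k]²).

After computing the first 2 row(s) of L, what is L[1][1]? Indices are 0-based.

Step 1: L[0][0] = √(1) = 1.
  L[1][0] = (-3) / L[0][0] = -3.
Step 2: L[1][1] = √(1) = 1.

L[1][1] = 1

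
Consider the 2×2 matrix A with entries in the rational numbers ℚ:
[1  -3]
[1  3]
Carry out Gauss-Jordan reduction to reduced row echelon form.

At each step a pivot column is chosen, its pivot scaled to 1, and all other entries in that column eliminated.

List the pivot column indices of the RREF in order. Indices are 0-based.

step 1: normalize row 0 (÷1) = (1, -3)
  row 1: subtract 1×row0 = (0, 6)
step 2: normalize row 1 (÷6) = (0, 1)
  row 0: subtract -3×row1 = (1, 0)

pivot columns: 0, 1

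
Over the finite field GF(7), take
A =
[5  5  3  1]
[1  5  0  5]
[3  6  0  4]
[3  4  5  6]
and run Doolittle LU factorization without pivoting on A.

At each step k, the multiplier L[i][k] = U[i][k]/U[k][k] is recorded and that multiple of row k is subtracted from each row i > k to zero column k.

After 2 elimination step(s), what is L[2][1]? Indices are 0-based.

L[2][1] = 6

[col 0] pivot 5
  R1 -= 3*R0 → (0, 4, 5, 2)  (L[1][0] := 3)
  R2 -= 2*R0 → (0, 3, 1, 2)  (L[2][0] := 2)
  R3 -= 2*R0 → (0, 1, 6, 4)  (L[3][0] := 2)
[col 1] pivot 4
  R2 -= 6*R1 → (0, 0, 6, 4)  (L[2][1] := 6)
  R3 -= 2*R1 → (0, 0, 3, 0)  (L[3][1] := 2)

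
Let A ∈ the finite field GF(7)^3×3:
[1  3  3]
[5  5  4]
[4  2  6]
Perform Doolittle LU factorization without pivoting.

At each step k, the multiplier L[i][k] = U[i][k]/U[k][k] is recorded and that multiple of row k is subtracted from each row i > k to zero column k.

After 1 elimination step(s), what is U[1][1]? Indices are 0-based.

U[1][1] = 4

k=0: U[0][0]=1
  eliminate (1,0): mult=5, new row 1: (0, 4, 3); set L[1][0]=5
  eliminate (2,0): mult=4, new row 2: (0, 4, 1); set L[2][0]=4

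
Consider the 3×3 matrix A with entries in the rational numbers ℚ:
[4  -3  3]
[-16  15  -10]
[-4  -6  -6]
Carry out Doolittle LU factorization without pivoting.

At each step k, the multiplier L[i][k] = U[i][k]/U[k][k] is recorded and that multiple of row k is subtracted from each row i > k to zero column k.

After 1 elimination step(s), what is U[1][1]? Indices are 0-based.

[col 0] pivot 4
  R1 -= -4*R0 → (0, 3, 2)  (L[1][0] := -4)
  R2 -= -1*R0 → (0, -9, -3)  (L[2][0] := -1)

U[1][1] = 3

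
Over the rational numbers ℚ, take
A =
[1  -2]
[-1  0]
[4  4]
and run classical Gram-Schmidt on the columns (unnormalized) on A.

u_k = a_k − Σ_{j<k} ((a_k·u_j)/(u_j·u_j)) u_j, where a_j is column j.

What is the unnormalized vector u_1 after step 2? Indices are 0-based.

Step 1: u_0 = a_0 = (1, -1, 4).
Step 2: u_1 = a_1 − (7/9)·u_0 = (-25/9, 7/9, 8/9).

u_1 = (-25/9, 7/9, 8/9)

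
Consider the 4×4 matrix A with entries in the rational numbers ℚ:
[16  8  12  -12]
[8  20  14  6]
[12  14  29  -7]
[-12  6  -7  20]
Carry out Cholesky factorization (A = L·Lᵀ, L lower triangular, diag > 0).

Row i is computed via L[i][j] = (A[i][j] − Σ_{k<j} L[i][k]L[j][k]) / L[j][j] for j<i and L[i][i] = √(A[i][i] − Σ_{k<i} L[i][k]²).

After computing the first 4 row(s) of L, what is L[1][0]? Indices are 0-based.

Step 1: L[0][0] = √(16) = 4.
  L[1][0] = (8) / L[0][0] = 2.
Step 2: L[1][1] = √(16) = 4.
  L[2][0] = (12) / L[0][0] = 3.
  L[2][1] = (8) / L[1][1] = 2.
Step 3: L[2][2] = √(16) = 4.
  L[3][0] = (-12) / L[0][0] = -3.
  L[3][1] = (12) / L[1][1] = 3.
  L[3][2] = (-4) / L[2][2] = -1.
Step 4: L[3][3] = √(1) = 1.

L[1][0] = 2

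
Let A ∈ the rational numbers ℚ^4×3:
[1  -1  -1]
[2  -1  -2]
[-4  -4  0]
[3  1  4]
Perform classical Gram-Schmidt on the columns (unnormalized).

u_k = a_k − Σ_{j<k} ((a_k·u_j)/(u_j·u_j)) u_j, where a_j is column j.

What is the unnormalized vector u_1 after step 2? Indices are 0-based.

u_1 = (-23/15, -31/15, -28/15, -3/5)

Step 1: u_0 = a_0 = (1, 2, -4, 3).
Step 2: u_1 = a_1 − (8/15)·u_0 = (-23/15, -31/15, -28/15, -3/5).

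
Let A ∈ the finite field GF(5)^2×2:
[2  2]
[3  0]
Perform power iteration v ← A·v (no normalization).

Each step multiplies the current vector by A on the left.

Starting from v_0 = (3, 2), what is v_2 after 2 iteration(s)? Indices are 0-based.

v_2 = (3, 0)

v_0 = (3, 2).
v_1 = A·v_0 = (0, 4).
v_2 = A·v_1 = (3, 0).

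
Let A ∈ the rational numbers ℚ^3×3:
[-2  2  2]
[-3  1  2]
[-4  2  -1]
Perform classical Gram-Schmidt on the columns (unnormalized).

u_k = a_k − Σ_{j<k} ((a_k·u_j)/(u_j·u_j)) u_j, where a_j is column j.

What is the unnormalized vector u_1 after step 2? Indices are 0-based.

Step 1: u_0 = a_0 = (-2, -3, -4).
Step 2: u_1 = a_1 − (-15/29)·u_0 = (28/29, -16/29, -2/29).

u_1 = (28/29, -16/29, -2/29)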